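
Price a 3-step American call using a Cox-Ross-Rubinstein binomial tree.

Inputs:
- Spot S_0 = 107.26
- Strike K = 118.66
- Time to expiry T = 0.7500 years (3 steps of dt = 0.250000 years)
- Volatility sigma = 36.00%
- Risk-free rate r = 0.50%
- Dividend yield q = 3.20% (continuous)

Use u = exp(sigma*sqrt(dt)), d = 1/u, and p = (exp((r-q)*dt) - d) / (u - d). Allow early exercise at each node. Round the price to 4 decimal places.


Answer: Price = V(0,0) = 8.7548

Derivation:
dt = T/N = 0.250000
u = exp(sigma*sqrt(dt)) = 1.197217; d = 1/u = 0.835270
p = (exp((r-q)*dt) - d) / (u - d) = 0.436535
Discount per step: exp(-r*dt) = 0.998751
Stock lattice S(k, i) with i counting down-moves:
  k=0: S(0,0) = 107.2600
  k=1: S(1,0) = 128.4135; S(1,1) = 89.5911
  k=2: S(2,0) = 153.7389; S(2,1) = 107.2600; S(2,2) = 74.8328
  k=3: S(3,0) = 184.0589; S(3,1) = 128.4135; S(3,2) = 89.5911; S(3,3) = 62.5056
Terminal payoffs V(N, i) = max(S_T - K, 0):
  V(3,0) = 65.398896; V(3,1) = 9.753534; V(3,2) = 0.000000; V(3,3) = 0.000000
Backward induction: V(k, i) = exp(-r*dt) * [p * V(k+1, i) + (1-p) * V(k+1, i+1)]; then take max(V_cont, immediate exercise) for American.
  V(2,0) = exp(-r*dt) * [p*65.398896 + (1-p)*9.753534] = 34.002141; exercise = 35.078913; V(2,0) = max -> 35.078913
  V(2,1) = exp(-r*dt) * [p*9.753534 + (1-p)*0.000000] = 4.252438; exercise = 0.000000; V(2,1) = max -> 4.252438
  V(2,2) = exp(-r*dt) * [p*0.000000 + (1-p)*0.000000] = 0.000000; exercise = 0.000000; V(2,2) = max -> 0.000000
  V(1,0) = exp(-r*dt) * [p*35.078913 + (1-p)*4.252438] = 17.687144; exercise = 9.753534; V(1,0) = max -> 17.687144
  V(1,1) = exp(-r*dt) * [p*4.252438 + (1-p)*0.000000] = 1.854018; exercise = 0.000000; V(1,1) = max -> 1.854018
  V(0,0) = exp(-r*dt) * [p*17.687144 + (1-p)*1.854018] = 8.754778; exercise = 0.000000; V(0,0) = max -> 8.754778


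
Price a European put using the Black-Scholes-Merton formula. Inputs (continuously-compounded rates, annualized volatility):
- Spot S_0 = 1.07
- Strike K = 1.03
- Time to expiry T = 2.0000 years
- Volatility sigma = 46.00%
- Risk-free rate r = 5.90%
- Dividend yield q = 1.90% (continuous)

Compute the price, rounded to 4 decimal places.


d1 = (ln(S/K) + (r - q + 0.5*sigma^2) * T) / (sigma * sqrt(T)) = 0.50681086
d2 = d1 - sigma * sqrt(T) = -0.14372738
exp(-rT) = 0.88869605; exp(-qT) = 0.96271294
P = K * exp(-rT) * N(-d2) - S_0 * exp(-qT) * N(-d1)
N(-d1) = 0.30614377; N(-d2) = 0.55714212
P = 1.0300 * 0.88869605 * 0.55714212 - 1.0700 * 0.96271294 * 0.30614377 = 0.1946

Answer: Price = 0.1946


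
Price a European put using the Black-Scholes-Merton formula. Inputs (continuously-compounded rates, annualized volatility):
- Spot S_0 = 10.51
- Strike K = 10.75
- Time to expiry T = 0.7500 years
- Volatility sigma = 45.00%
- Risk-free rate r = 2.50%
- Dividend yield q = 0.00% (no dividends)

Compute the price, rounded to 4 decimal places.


d1 = (ln(S/K) + (r - q + 0.5*sigma^2) * T) / (sigma * sqrt(T)) = 0.18503160
d2 = d1 - sigma * sqrt(T) = -0.20467983
exp(-rT) = 0.98142469; exp(-qT) = 1.00000000
P = K * exp(-rT) * N(-d2) - S_0 * exp(-qT) * N(-d1)
N(-d1) = 0.42660212; N(-d2) = 0.58108886
P = 10.7500 * 0.98142469 * 0.58108886 - 10.5100 * 1.00000000 * 0.42660212 = 1.6471

Answer: Price = 1.6471


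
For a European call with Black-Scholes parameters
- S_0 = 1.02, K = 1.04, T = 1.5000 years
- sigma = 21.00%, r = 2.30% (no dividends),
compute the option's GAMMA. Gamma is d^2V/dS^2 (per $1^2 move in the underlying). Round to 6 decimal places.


Answer: Gamma = 1.494281

Derivation:
d1 = 0.1872378845; d2 = -0.0699585385
phi(d1) = 0.3920101503; exp(-qT) = 1.0000000000; exp(-rT) = 0.9660883397
Gamma = exp(-qT) * phi(d1) / (S * sigma * sqrt(T)) = 1.0000000000 * 0.3920101503 / (1.0200 * 0.2100 * 1.2247448714) = 1.494281


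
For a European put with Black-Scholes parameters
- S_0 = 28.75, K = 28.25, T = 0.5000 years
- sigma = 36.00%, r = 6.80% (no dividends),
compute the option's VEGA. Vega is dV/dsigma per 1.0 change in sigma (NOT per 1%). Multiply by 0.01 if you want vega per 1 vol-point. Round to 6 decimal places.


d1 = 0.3297643922; d2 = 0.0752059510
phi(d1) = 0.3778300414; exp(-qT) = 1.0000000000; exp(-rT) = 0.9665715046
Vega = S * exp(-qT) * phi(d1) * sqrt(T) = 28.7500 * 1.0000000000 * 0.3778300414 * 0.7071067812 = 7.681028

Answer: Vega = 7.681028


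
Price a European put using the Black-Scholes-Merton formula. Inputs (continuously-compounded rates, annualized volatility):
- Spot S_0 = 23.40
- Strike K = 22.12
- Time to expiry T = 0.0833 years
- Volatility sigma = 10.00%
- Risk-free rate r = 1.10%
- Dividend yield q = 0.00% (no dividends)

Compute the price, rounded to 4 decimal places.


d1 = (ln(S/K) + (r - q + 0.5*sigma^2) * T) / (sigma * sqrt(T)) = 1.99525902
d2 = d1 - sigma * sqrt(T) = 1.96639728
exp(-rT) = 0.99908412; exp(-qT) = 1.00000000
P = K * exp(-rT) * N(-d2) - S_0 * exp(-qT) * N(-d1)
N(-d1) = 0.02300732; N(-d2) = 0.02462637
P = 22.1200 * 0.99908412 * 0.02462637 - 23.4000 * 1.00000000 * 0.02300732 = 0.0059

Answer: Price = 0.0059


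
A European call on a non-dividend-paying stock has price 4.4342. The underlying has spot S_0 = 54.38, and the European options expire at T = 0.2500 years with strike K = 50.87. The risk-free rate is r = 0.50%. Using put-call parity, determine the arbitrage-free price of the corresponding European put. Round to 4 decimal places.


Put-call parity: C - P = S_0 * exp(-qT) - K * exp(-rT).
S_0 * exp(-qT) = 54.3800 * 1.00000000 = 54.38000000
K * exp(-rT) = 50.8700 * 0.99875078 = 50.80645223
P = C - S*exp(-qT) + K*exp(-rT)
P = 4.4342 - 54.38000000 + 50.80645223 = 0.8607

Answer: Put price = 0.8607


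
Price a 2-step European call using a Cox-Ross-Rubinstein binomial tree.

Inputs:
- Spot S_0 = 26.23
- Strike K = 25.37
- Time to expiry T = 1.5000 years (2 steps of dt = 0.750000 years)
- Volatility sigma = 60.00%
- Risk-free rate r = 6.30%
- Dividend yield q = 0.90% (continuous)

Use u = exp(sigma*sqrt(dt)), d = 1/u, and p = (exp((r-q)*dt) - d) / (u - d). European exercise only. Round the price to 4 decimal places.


Answer: Price = V(0,0) = 7.8755

Derivation:
dt = T/N = 0.750000
u = exp(sigma*sqrt(dt)) = 1.681381; d = 1/u = 0.594749
p = (exp((r-q)*dt) - d) / (u - d) = 0.410978
Discount per step: exp(-r*dt) = 0.953849
Stock lattice S(k, i) with i counting down-moves:
  k=0: S(0,0) = 26.2300
  k=1: S(1,0) = 44.1026; S(1,1) = 15.6003
  k=2: S(2,0) = 74.1533; S(2,1) = 26.2300; S(2,2) = 9.2783
Terminal payoffs V(N, i) = max(S_T - K, 0):
  V(2,0) = 48.783278; V(2,1) = 0.860000; V(2,2) = 0.000000
Backward induction: V(k, i) = exp(-r*dt) * [p * V(k+1, i) + (1-p) * V(k+1, i+1)].
  V(1,0) = exp(-r*dt) * [p*48.783278 + (1-p)*0.860000] = 19.606776
  V(1,1) = exp(-r*dt) * [p*0.860000 + (1-p)*0.000000] = 0.337130
  V(0,0) = exp(-r*dt) * [p*19.606776 + (1-p)*0.337130] = 7.875490


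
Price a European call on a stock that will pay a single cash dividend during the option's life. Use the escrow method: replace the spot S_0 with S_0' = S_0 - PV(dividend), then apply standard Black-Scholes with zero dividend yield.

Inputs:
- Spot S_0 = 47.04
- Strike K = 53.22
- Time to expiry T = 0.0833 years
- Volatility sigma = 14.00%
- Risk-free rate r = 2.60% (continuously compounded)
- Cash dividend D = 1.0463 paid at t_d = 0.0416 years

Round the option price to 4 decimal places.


Answer: Price = 0.0001

Derivation:
PV(D) = D * exp(-r * t_d) = 1.0463 * 0.99891898 = 1.04516893
S_0' = S_0 - PV(D) = 47.0400 - 1.04516893 = 45.99483107
d1 = (ln(S_0'/K) + (r + sigma^2/2)*T) / (sigma*sqrt(T)) = -3.53713717
d2 = d1 - sigma*sqrt(T) = -3.57754360
exp(-rT) = 0.99783654
N(d1) = 0.00020224; N(d2) = 0.00017342
C = S_0' * N(d1) - K * exp(-rT) * N(d2) = 45.99483107 * 0.00020224 - 53.2200 * 0.99783654 * 0.00017342 = 0.0001


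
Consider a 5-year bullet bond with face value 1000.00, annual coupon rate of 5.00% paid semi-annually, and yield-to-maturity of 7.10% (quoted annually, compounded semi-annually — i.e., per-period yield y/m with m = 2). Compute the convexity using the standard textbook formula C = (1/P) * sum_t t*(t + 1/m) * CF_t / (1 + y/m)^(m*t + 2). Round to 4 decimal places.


Coupon per period c = face * coupon_rate / m = 25.000000
Periods per year m = 2; per-period yield y/m = 0.035500
Number of cashflows N = 10
Cashflows (t years, CF_t, discount factor 1/(1+y/m)^(m*t), PV):
  t = 0.5000: CF_t = 25.000000, DF = 0.965717, PV = 24.142926
  t = 1.0000: CF_t = 25.000000, DF = 0.932609, PV = 23.315235
  t = 1.5000: CF_t = 25.000000, DF = 0.900637, PV = 22.515920
  t = 2.0000: CF_t = 25.000000, DF = 0.869760, PV = 21.744008
  t = 2.5000: CF_t = 25.000000, DF = 0.839942, PV = 20.998559
  t = 3.0000: CF_t = 25.000000, DF = 0.811147, PV = 20.278666
  t = 3.5000: CF_t = 25.000000, DF = 0.783338, PV = 19.583454
  t = 4.0000: CF_t = 25.000000, DF = 0.756483, PV = 18.912075
  t = 4.5000: CF_t = 25.000000, DF = 0.730549, PV = 18.263713
  t = 5.0000: CF_t = 1025.000000, DF = 0.705503, PV = 723.140746
Price P = sum_t PV_t = 912.895303
Convexity numerator sum_t t*(t + 1/m) * CF_t / (1+y/m)^(m*t + 2):
  t = 0.5000: term = 11.257960
  t = 1.0000: term = 32.616012
  t = 1.5000: term = 62.995677
  t = 2.0000: term = 101.393332
  t = 2.5000: term = 146.875903
  t = 3.0000: term = 198.576788
  t = 3.5000: term = 255.691985
  t = 4.0000: term = 317.476425
  t = 4.5000: term = 383.240494
  t = 5.0000: term = 18546.216297
Convexity = (1/P) * sum = 20056.340873 / 912.895303 = 21.970034

Answer: Convexity = 21.9700


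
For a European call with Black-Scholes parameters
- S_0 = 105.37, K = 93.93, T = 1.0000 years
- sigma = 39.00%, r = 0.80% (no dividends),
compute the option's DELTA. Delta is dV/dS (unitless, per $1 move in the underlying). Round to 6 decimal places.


Answer: Delta = 0.695044

Derivation:
d1 = 0.5102003631; d2 = 0.1202003631
phi(d1) = 0.3502560788; exp(-qT) = 1.0000000000; exp(-rT) = 0.9920319148
N(d1) = 0.6950444511
Delta = exp(-qT) * N(d1) = 1.0000000000 * 0.6950444511 = 0.695044


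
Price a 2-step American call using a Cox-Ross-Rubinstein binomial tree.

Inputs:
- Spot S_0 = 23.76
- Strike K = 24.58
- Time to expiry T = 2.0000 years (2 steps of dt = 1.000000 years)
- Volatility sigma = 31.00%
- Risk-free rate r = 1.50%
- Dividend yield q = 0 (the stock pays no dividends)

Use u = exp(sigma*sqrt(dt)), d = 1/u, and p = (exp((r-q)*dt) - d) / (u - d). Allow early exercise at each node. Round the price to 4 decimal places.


dt = T/N = 1.000000
u = exp(sigma*sqrt(dt)) = 1.363425; d = 1/u = 0.733447
p = (exp((r-q)*dt) - d) / (u - d) = 0.447105
Discount per step: exp(-r*dt) = 0.985112
Stock lattice S(k, i) with i counting down-moves:
  k=0: S(0,0) = 23.7600
  k=1: S(1,0) = 32.3950; S(1,1) = 17.4267
  k=2: S(2,0) = 44.1681; S(2,1) = 23.7600; S(2,2) = 12.7816
Terminal payoffs V(N, i) = max(S_T - K, 0):
  V(2,0) = 19.588130; V(2,1) = 0.000000; V(2,2) = 0.000000
Backward induction: V(k, i) = exp(-r*dt) * [p * V(k+1, i) + (1-p) * V(k+1, i+1)]; then take max(V_cont, immediate exercise) for American.
  V(1,0) = exp(-r*dt) * [p*19.588130 + (1-p)*0.000000] = 8.627554; exercise = 7.814981; V(1,0) = max -> 8.627554
  V(1,1) = exp(-r*dt) * [p*0.000000 + (1-p)*0.000000] = 0.000000; exercise = 0.000000; V(1,1) = max -> 0.000000
  V(0,0) = exp(-r*dt) * [p*8.627554 + (1-p)*0.000000] = 3.799989; exercise = 0.000000; V(0,0) = max -> 3.799989

Answer: Price = V(0,0) = 3.8000


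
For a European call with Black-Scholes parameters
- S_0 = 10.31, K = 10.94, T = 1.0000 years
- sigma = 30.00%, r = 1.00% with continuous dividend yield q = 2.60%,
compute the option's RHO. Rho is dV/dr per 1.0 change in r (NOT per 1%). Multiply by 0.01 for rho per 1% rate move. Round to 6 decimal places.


Answer: Rho = 3.728036

Derivation:
d1 = -0.1010383299; d2 = -0.4010383299
phi(d1) = 0.3969111189; exp(-qT) = 0.9743350896; exp(-rT) = 0.9900498337
N(d2) = 0.3441959520
Rho = K*T*exp(-rT)*N(d2) = 10.9400 * 1.0000 * 0.9900498337 * 0.3441959520 = 3.728036


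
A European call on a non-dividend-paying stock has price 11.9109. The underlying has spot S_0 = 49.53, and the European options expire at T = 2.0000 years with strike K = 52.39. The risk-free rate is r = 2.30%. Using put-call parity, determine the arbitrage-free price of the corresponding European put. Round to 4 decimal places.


Answer: Put price = 12.4155

Derivation:
Put-call parity: C - P = S_0 * exp(-qT) - K * exp(-rT).
S_0 * exp(-qT) = 49.5300 * 1.00000000 = 49.53000000
K * exp(-rT) = 52.3900 * 0.95504196 = 50.03464840
P = C - S*exp(-qT) + K*exp(-rT)
P = 11.9109 - 49.53000000 + 50.03464840 = 12.4155


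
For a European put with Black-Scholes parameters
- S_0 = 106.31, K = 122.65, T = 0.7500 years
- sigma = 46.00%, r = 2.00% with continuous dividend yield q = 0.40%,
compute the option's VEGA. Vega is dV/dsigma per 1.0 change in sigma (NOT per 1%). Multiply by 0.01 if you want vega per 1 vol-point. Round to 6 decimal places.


d1 = -0.1295910785; d2 = -0.5279627643
phi(d1) = 0.3956064176; exp(-qT) = 0.9970044955; exp(-rT) = 0.9851119396
Vega = S * exp(-qT) * phi(d1) * sqrt(T) = 106.3100 * 0.9970044955 * 0.3956064176 * 0.8660254038 = 36.313256

Answer: Vega = 36.313256


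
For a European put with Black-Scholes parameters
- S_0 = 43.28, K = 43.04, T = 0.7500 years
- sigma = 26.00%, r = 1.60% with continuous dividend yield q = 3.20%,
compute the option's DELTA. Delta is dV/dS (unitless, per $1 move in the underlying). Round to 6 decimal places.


d1 = 0.0839854502; d2 = -0.1411811548
phi(d1) = 0.3975377777; exp(-qT) = 0.9762857098; exp(-rT) = 0.9880717129
N(-d1) = 0.4665340000
Delta = -exp(-qT) * N(-d1) = -0.9762857098 * 0.4665340000 = -0.455470

Answer: Delta = -0.455470


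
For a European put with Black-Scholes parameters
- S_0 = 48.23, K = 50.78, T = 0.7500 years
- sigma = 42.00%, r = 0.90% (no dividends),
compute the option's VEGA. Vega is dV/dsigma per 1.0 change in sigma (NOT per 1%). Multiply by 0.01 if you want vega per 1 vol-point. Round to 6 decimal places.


Answer: Vega = 16.634425

Derivation:
d1 = 0.0587760659; d2 = -0.3049546037
phi(d1) = 0.3982537770; exp(-qT) = 1.0000000000; exp(-rT) = 0.9932727301
Vega = S * exp(-qT) * phi(d1) * sqrt(T) = 48.2300 * 1.0000000000 * 0.3982537770 * 0.8660254038 = 16.634425


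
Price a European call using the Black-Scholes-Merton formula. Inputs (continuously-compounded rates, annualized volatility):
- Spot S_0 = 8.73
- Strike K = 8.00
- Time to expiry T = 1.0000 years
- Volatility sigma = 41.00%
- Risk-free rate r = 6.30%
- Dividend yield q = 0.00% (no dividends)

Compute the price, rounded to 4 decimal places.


Answer: Price = 2.0145

Derivation:
d1 = (ln(S/K) + (r - q + 0.5*sigma^2) * T) / (sigma * sqrt(T)) = 0.57164348
d2 = d1 - sigma * sqrt(T) = 0.16164348
exp(-rT) = 0.93894347; exp(-qT) = 1.00000000
C = S_0 * exp(-qT) * N(d1) - K * exp(-rT) * N(d2)
N(d1) = 0.71621823; N(d2) = 0.56420669
C = 8.7300 * 1.00000000 * 0.71621823 - 8.0000 * 0.93894347 * 0.56420669 = 2.0145


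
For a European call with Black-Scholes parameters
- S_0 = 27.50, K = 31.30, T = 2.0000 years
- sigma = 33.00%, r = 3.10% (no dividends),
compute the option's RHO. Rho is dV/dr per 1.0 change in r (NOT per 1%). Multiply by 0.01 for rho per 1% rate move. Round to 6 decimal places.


d1 = 0.0888552677; d2 = -0.3778352079
phi(d1) = 0.3973705086; exp(-qT) = 1.0000000000; exp(-rT) = 0.9398828868
N(d2) = 0.3527765085
Rho = K*T*exp(-rT)*N(d2) = 31.3000 * 2.0000 * 0.9398828868 * 0.3527765085 = 20.756195

Answer: Rho = 20.756195


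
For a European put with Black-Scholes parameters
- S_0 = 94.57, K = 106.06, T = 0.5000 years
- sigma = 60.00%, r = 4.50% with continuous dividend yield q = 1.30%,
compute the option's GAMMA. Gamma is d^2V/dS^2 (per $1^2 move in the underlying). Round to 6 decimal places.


d1 = -0.0204228247; d2 = -0.4446868934
phi(d1) = 0.3988590913; exp(-qT) = 0.9935210793; exp(-rT) = 0.9777512372
Gamma = exp(-qT) * phi(d1) / (S * sigma * sqrt(T)) = 0.9935210793 * 0.3988590913 / (94.5700 * 0.6000 * 0.7071067812) = 0.009877

Answer: Gamma = 0.009877


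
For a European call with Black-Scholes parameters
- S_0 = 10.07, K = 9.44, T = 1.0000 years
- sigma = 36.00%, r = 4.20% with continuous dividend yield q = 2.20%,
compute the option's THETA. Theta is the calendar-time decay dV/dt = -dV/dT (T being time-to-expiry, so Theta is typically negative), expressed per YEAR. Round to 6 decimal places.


d1 = 0.4150131294; d2 = 0.0550131294
phi(d1) = 0.3660239605; exp(-qT) = 0.9782402351; exp(-rT) = 0.9588697806
Theta = -S*exp(-qT)*phi(d1)*sigma/(2*sqrt(T)) - r*K*exp(-rT)*N(d2) + q*S*exp(-qT)*N(d1)
N(d1) = 0.6609338541; N(d2) = 0.5219359980; sqrt(T) = 1.0000000000
Term 1 = -10.0700 * 0.9782402351 * 0.3660239605 * 0.3600 / (2 * 1.0000000000) = -0.6490184053
Term 2 = -0.0420 * 9.4400 * 0.9588697806 * 0.5219359980 = -0.1984258127
Term 3 = 0.0220 * 10.0700 * 0.9782402351 * 0.6609338541 = 0.1432371498
Theta = -0.6490184053 + (-0.1984258127) + (0.1432371498) = -0.704207

Answer: Theta = -0.704207


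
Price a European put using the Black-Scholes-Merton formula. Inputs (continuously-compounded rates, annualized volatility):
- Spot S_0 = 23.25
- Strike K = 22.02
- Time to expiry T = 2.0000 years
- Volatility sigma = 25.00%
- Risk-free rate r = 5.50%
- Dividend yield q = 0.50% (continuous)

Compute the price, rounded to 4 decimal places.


Answer: Price = 1.6304

Derivation:
d1 = (ln(S/K) + (r - q + 0.5*sigma^2) * T) / (sigma * sqrt(T)) = 0.61335574
d2 = d1 - sigma * sqrt(T) = 0.25980235
exp(-rT) = 0.89583414; exp(-qT) = 0.99004983
P = K * exp(-rT) * N(-d2) - S_0 * exp(-qT) * N(-d1)
N(-d1) = 0.26982057; N(-d2) = 0.39750812
P = 22.0200 * 0.89583414 * 0.39750812 - 23.2500 * 0.99004983 * 0.26982057 = 1.6304


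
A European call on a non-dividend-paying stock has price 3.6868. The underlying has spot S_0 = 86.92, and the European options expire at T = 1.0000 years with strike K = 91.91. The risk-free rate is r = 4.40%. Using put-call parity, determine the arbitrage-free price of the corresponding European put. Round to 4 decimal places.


Answer: Put price = 4.7204

Derivation:
Put-call parity: C - P = S_0 * exp(-qT) - K * exp(-rT).
S_0 * exp(-qT) = 86.9200 * 1.00000000 = 86.92000000
K * exp(-rT) = 91.9100 * 0.95695396 = 87.95363823
P = C - S*exp(-qT) + K*exp(-rT)
P = 3.6868 - 86.92000000 + 87.95363823 = 4.7204


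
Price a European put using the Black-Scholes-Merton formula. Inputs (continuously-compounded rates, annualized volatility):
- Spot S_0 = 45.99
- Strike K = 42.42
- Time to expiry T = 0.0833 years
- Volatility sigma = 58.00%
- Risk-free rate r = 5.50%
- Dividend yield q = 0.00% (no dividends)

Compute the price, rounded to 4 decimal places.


Answer: Price = 1.4337

Derivation:
d1 = (ln(S/K) + (r - q + 0.5*sigma^2) * T) / (sigma * sqrt(T)) = 0.59377376
d2 = d1 - sigma * sqrt(T) = 0.42637567
exp(-rT) = 0.99542898; exp(-qT) = 1.00000000
P = K * exp(-rT) * N(-d2) - S_0 * exp(-qT) * N(-d1)
N(-d1) = 0.27633172; N(-d2) = 0.33491706
P = 42.4200 * 0.99542898 * 0.33491706 - 45.9900 * 1.00000000 * 0.27633172 = 1.4337


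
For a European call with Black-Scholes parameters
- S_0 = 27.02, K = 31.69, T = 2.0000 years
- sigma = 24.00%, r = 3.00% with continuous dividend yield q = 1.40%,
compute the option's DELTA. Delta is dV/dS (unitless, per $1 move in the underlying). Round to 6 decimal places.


Answer: Delta = 0.406949

Derivation:
d1 = -0.2057204649; d2 = -0.5451317199
phi(d1) = 0.3905891698; exp(-qT) = 0.9723883668; exp(-rT) = 0.9417645336
N(d1) = 0.4185046359
Delta = exp(-qT) * N(d1) = 0.9723883668 * 0.4185046359 = 0.406949


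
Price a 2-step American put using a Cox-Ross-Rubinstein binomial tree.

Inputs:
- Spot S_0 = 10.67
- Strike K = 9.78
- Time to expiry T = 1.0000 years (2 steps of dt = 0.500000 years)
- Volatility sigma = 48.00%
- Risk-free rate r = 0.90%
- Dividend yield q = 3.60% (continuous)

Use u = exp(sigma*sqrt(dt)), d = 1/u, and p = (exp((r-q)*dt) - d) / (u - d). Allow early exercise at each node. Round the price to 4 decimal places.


Answer: Price = V(0,0) = 1.5763

Derivation:
dt = T/N = 0.500000
u = exp(sigma*sqrt(dt)) = 1.404121; d = 1/u = 0.712189
p = (exp((r-q)*dt) - d) / (u - d) = 0.396573
Discount per step: exp(-r*dt) = 0.995510
Stock lattice S(k, i) with i counting down-moves:
  k=0: S(0,0) = 10.6700
  k=1: S(1,0) = 14.9820; S(1,1) = 7.5991
  k=2: S(2,0) = 21.0365; S(2,1) = 10.6700; S(2,2) = 5.4120
Terminal payoffs V(N, i) = max(K - S_T, 0):
  V(2,0) = 0.000000; V(2,1) = 0.000000; V(2,2) = 4.368028
Backward induction: V(k, i) = exp(-r*dt) * [p * V(k+1, i) + (1-p) * V(k+1, i+1)]; then take max(V_cont, immediate exercise) for American.
  V(1,0) = exp(-r*dt) * [p*0.000000 + (1-p)*0.000000] = 0.000000; exercise = 0.000000; V(1,0) = max -> 0.000000
  V(1,1) = exp(-r*dt) * [p*0.000000 + (1-p)*4.368028] = 2.623952; exercise = 2.180938; V(1,1) = max -> 2.623952
  V(0,0) = exp(-r*dt) * [p*0.000000 + (1-p)*2.623952] = 1.576254; exercise = 0.000000; V(0,0) = max -> 1.576254


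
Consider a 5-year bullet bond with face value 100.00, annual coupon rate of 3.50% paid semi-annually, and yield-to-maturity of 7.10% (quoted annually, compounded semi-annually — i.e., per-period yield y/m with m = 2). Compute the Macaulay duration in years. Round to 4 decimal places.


Coupon per period c = face * coupon_rate / m = 1.750000
Periods per year m = 2; per-period yield y/m = 0.035500
Number of cashflows N = 10
Cashflows (t years, CF_t, discount factor 1/(1+y/m)^(m*t), PV):
  t = 0.5000: CF_t = 1.750000, DF = 0.965717, PV = 1.690005
  t = 1.0000: CF_t = 1.750000, DF = 0.932609, PV = 1.632066
  t = 1.5000: CF_t = 1.750000, DF = 0.900637, PV = 1.576114
  t = 2.0000: CF_t = 1.750000, DF = 0.869760, PV = 1.522081
  t = 2.5000: CF_t = 1.750000, DF = 0.839942, PV = 1.469899
  t = 3.0000: CF_t = 1.750000, DF = 0.811147, PV = 1.419507
  t = 3.5000: CF_t = 1.750000, DF = 0.783338, PV = 1.370842
  t = 4.0000: CF_t = 1.750000, DF = 0.756483, PV = 1.323845
  t = 4.5000: CF_t = 1.750000, DF = 0.730549, PV = 1.278460
  t = 5.0000: CF_t = 101.750000, DF = 0.705503, PV = 71.784947
Price P = sum_t PV_t = 85.067766
Macaulay numerator sum_t t * PV_t:
  t * PV_t at t = 0.5000: 0.845002
  t * PV_t at t = 1.0000: 1.632066
  t * PV_t at t = 1.5000: 2.364172
  t * PV_t at t = 2.0000: 3.044161
  t * PV_t at t = 2.5000: 3.674748
  t * PV_t at t = 3.0000: 4.258520
  t * PV_t at t = 3.5000: 4.797946
  t * PV_t at t = 4.0000: 5.295381
  t * PV_t at t = 4.5000: 5.753070
  t * PV_t at t = 5.0000: 358.924736
Macaulay duration D = (sum_t t * PV_t) / P = 390.589802 / 85.067766 = 4.591514

Answer: Macaulay duration = 4.5915 years


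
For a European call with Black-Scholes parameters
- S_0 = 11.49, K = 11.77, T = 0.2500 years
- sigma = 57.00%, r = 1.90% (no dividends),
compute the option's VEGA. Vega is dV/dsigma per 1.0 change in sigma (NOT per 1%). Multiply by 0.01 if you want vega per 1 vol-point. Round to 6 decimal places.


d1 = 0.0746865635; d2 = -0.2103134365
phi(d1) = 0.3978311641; exp(-qT) = 1.0000000000; exp(-rT) = 0.9952612634
Vega = S * exp(-qT) * phi(d1) * sqrt(T) = 11.4900 * 1.0000000000 * 0.3978311641 * 0.5000000000 = 2.285540

Answer: Vega = 2.285540


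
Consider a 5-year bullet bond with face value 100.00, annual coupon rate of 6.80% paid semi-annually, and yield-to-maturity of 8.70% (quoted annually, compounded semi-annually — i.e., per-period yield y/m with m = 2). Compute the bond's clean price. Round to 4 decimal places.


Answer: Price = 92.4272

Derivation:
Coupon per period c = face * coupon_rate / m = 3.400000
Periods per year m = 2; per-period yield y/m = 0.043500
Number of cashflows N = 10
Cashflows (t years, CF_t, discount factor 1/(1+y/m)^(m*t), PV):
  t = 0.5000: CF_t = 3.400000, DF = 0.958313, PV = 3.258265
  t = 1.0000: CF_t = 3.400000, DF = 0.918365, PV = 3.122439
  t = 1.5000: CF_t = 3.400000, DF = 0.880081, PV = 2.992275
  t = 2.0000: CF_t = 3.400000, DF = 0.843393, PV = 2.867537
  t = 2.5000: CF_t = 3.400000, DF = 0.808235, PV = 2.748000
  t = 3.0000: CF_t = 3.400000, DF = 0.774543, PV = 2.633445
  t = 3.5000: CF_t = 3.400000, DF = 0.742254, PV = 2.523665
  t = 4.0000: CF_t = 3.400000, DF = 0.711312, PV = 2.418462
  t = 4.5000: CF_t = 3.400000, DF = 0.681660, PV = 2.317645
  t = 5.0000: CF_t = 103.400000, DF = 0.653244, PV = 67.545435
Price P = sum_t PV_t = 92.427169


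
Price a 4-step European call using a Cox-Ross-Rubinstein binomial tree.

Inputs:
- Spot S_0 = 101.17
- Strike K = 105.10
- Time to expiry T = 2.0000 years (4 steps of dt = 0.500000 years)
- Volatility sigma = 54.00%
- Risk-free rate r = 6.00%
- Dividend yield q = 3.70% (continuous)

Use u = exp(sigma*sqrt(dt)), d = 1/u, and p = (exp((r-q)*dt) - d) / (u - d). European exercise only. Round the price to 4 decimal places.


Answer: Price = V(0,0) = 27.1256

Derivation:
dt = T/N = 0.500000
u = exp(sigma*sqrt(dt)) = 1.464974; d = 1/u = 0.682606
p = (exp((r-q)*dt) - d) / (u - d) = 0.420468
Discount per step: exp(-r*dt) = 0.970446
Stock lattice S(k, i) with i counting down-moves:
  k=0: S(0,0) = 101.1700
  k=1: S(1,0) = 148.2114; S(1,1) = 69.0592
  k=2: S(2,0) = 217.1259; S(2,1) = 101.1700; S(2,2) = 47.1402
  k=3: S(3,0) = 318.0839; S(3,1) = 148.2114; S(3,2) = 69.0592; S(3,3) = 32.1782
  k=4: S(4,0) = 465.9848; S(4,1) = 217.1259; S(4,2) = 101.1700; S(4,3) = 47.1402; S(4,4) = 21.9650
Terminal payoffs V(N, i) = max(S_T - K, 0):
  V(4,0) = 360.884754; V(4,1) = 112.025949; V(4,2) = 0.000000; V(4,3) = 0.000000; V(4,4) = 0.000000
Backward induction: V(k, i) = exp(-r*dt) * [p * V(k+1, i) + (1-p) * V(k+1, i+1)].
  V(3,0) = exp(-r*dt) * [p*360.884754 + (1-p)*112.025949] = 210.259643
  V(3,1) = exp(-r*dt) * [p*112.025949 + (1-p)*0.000000] = 45.711164
  V(3,2) = exp(-r*dt) * [p*0.000000 + (1-p)*0.000000] = 0.000000
  V(3,3) = exp(-r*dt) * [p*0.000000 + (1-p)*0.000000] = 0.000000
  V(2,0) = exp(-r*dt) * [p*210.259643 + (1-p)*45.711164] = 111.502698
  V(2,1) = exp(-r*dt) * [p*45.711164 + (1-p)*0.000000] = 18.652023
  V(2,2) = exp(-r*dt) * [p*0.000000 + (1-p)*0.000000] = 0.000000
  V(1,0) = exp(-r*dt) * [p*111.502698 + (1-p)*18.652023] = 55.987641
  V(1,1) = exp(-r*dt) * [p*18.652023 + (1-p)*0.000000] = 7.610787
  V(0,0) = exp(-r*dt) * [p*55.987641 + (1-p)*7.610787] = 27.125588


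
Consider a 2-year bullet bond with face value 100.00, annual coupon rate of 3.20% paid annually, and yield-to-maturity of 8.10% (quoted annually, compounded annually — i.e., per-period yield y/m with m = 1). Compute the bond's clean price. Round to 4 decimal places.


Coupon per period c = face * coupon_rate / m = 3.200000
Periods per year m = 1; per-period yield y/m = 0.081000
Number of cashflows N = 2
Cashflows (t years, CF_t, discount factor 1/(1+y/m)^(m*t), PV):
  t = 1.0000: CF_t = 3.200000, DF = 0.925069, PV = 2.960222
  t = 2.0000: CF_t = 103.200000, DF = 0.855753, PV = 88.313747
Price P = sum_t PV_t = 91.273969

Answer: Price = 91.2740


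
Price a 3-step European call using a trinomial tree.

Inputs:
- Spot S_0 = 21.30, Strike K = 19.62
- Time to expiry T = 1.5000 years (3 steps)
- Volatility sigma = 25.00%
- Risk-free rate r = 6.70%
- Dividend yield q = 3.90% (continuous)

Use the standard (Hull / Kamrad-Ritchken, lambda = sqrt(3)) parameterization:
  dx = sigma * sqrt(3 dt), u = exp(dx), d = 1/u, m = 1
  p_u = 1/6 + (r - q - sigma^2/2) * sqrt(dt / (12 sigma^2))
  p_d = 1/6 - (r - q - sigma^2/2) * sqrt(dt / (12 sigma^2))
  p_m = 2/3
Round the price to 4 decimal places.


dt = T/N = 0.500000; dx = sigma*sqrt(3*dt) = 0.306186
u = exp(dx) = 1.358235; d = 1/u = 0.736250
p_u = 0.164013, p_m = 0.666667, p_d = 0.169320
Discount per step: exp(-r*dt) = 0.967055
Stock lattice S(k, j) with j the centered position index:
  k=0: S(0,+0) = 21.3000
  k=1: S(1,-1) = 15.6821; S(1,+0) = 21.3000; S(1,+1) = 28.9304
  k=2: S(2,-2) = 11.5459; S(2,-1) = 15.6821; S(2,+0) = 21.3000; S(2,+1) = 28.9304; S(2,+2) = 39.2943
  k=3: S(3,-3) = 8.5007; S(3,-2) = 11.5459; S(3,-1) = 15.6821; S(3,+0) = 21.3000; S(3,+1) = 28.9304; S(3,+2) = 39.2943; S(3,+3) = 53.3709
Terminal payoffs V(N, j) = max(S_T - K, 0):
  V(3,-3) = 0.000000; V(3,-2) = 0.000000; V(3,-1) = 0.000000; V(3,+0) = 1.680000; V(3,+1) = 9.310410; V(3,+2) = 19.674302; V(3,+3) = 33.750904
Backward induction: V(k, j) = exp(-r*dt) * [p_u * V(k+1, j+1) + p_m * V(k+1, j) + p_d * V(k+1, j-1)]
  V(2,-2) = exp(-r*dt) * [p_u*0.000000 + p_m*0.000000 + p_d*0.000000] = 0.000000
  V(2,-1) = exp(-r*dt) * [p_u*1.680000 + p_m*0.000000 + p_d*0.000000] = 0.266464
  V(2,+0) = exp(-r*dt) * [p_u*9.310410 + p_m*1.680000 + p_d*0.000000] = 2.559822
  V(2,+1) = exp(-r*dt) * [p_u*19.674302 + p_m*9.310410 + p_d*1.680000] = 9.398072
  V(2,+2) = exp(-r*dt) * [p_u*33.750904 + p_m*19.674302 + p_d*9.310410] = 19.561810
  V(1,-1) = exp(-r*dt) * [p_u*2.559822 + p_m*0.266464 + p_d*0.000000] = 0.577803
  V(1,+0) = exp(-r*dt) * [p_u*9.398072 + p_m*2.559822 + p_d*0.266464] = 3.184582
  V(1,+1) = exp(-r*dt) * [p_u*19.561810 + p_m*9.398072 + p_d*2.559822] = 9.580810
  V(0,+0) = exp(-r*dt) * [p_u*9.580810 + p_m*3.184582 + p_d*0.577803] = 3.667330

Answer: Price = V(0,0) = 3.6673


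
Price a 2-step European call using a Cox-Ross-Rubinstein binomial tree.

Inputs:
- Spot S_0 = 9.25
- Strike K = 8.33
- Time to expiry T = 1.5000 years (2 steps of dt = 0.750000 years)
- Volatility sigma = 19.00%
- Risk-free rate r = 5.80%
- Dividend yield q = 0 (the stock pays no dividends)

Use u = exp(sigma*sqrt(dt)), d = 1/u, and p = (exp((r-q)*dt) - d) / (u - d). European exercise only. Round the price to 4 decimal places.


Answer: Price = V(0,0) = 1.8677

Derivation:
dt = T/N = 0.750000
u = exp(sigma*sqrt(dt)) = 1.178856; d = 1/u = 0.848280
p = (exp((r-q)*dt) - d) / (u - d) = 0.593449
Discount per step: exp(-r*dt) = 0.957433
Stock lattice S(k, i) with i counting down-moves:
  k=0: S(0,0) = 9.2500
  k=1: S(1,0) = 10.9044; S(1,1) = 7.8466
  k=2: S(2,0) = 12.8547; S(2,1) = 9.2500; S(2,2) = 6.6561
Terminal payoffs V(N, i) = max(S_T - K, 0):
  V(2,0) = 4.524748; V(2,1) = 0.920000; V(2,2) = 0.000000
Backward induction: V(k, i) = exp(-r*dt) * [p * V(k+1, i) + (1-p) * V(k+1, i+1)].
  V(1,0) = exp(-r*dt) * [p*4.524748 + (1-p)*0.920000] = 2.929009
  V(1,1) = exp(-r*dt) * [p*0.920000 + (1-p)*0.000000] = 0.522732
  V(0,0) = exp(-r*dt) * [p*2.929009 + (1-p)*0.522732] = 1.867696


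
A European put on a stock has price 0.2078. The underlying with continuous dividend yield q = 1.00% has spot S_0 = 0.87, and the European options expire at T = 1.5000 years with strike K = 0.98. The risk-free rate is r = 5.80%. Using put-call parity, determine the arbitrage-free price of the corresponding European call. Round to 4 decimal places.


Answer: Call price = 0.1665

Derivation:
Put-call parity: C - P = S_0 * exp(-qT) - K * exp(-rT).
S_0 * exp(-qT) = 0.8700 * 0.98511194 = 0.85704739
K * exp(-rT) = 0.9800 * 0.91667710 = 0.89834355
C = P + S*exp(-qT) - K*exp(-rT)
C = 0.2078 + 0.85704739 - 0.89834355 = 0.1665


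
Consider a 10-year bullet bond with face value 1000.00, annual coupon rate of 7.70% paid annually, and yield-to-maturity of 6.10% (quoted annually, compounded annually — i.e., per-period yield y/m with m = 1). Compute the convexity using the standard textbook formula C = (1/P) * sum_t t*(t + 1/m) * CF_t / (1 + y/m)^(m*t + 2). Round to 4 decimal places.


Coupon per period c = face * coupon_rate / m = 77.000000
Periods per year m = 1; per-period yield y/m = 0.061000
Number of cashflows N = 10
Cashflows (t years, CF_t, discount factor 1/(1+y/m)^(m*t), PV):
  t = 1.0000: CF_t = 77.000000, DF = 0.942507, PV = 72.573044
  t = 2.0000: CF_t = 77.000000, DF = 0.888320, PV = 68.400607
  t = 3.0000: CF_t = 77.000000, DF = 0.837247, PV = 64.468056
  t = 4.0000: CF_t = 77.000000, DF = 0.789112, PV = 60.761598
  t = 5.0000: CF_t = 77.000000, DF = 0.743743, PV = 57.268236
  t = 6.0000: CF_t = 77.000000, DF = 0.700983, PV = 53.975717
  t = 7.0000: CF_t = 77.000000, DF = 0.660682, PV = 50.872495
  t = 8.0000: CF_t = 77.000000, DF = 0.622697, PV = 47.947686
  t = 9.0000: CF_t = 77.000000, DF = 0.586897, PV = 45.191033
  t = 10.0000: CF_t = 1077.000000, DF = 0.553154, PV = 595.747000
Price P = sum_t PV_t = 1117.205474
Convexity numerator sum_t t*(t + 1/m) * CF_t / (1+y/m)^(m*t + 2):
  t = 1.0000: term = 128.936112
  t = 2.0000: term = 364.569590
  t = 3.0000: term = 687.218831
  t = 4.0000: term = 1079.514344
  t = 5.0000: term = 1526.174850
  t = 6.0000: term = 2013.802819
  t = 7.0000: term = 2530.697856
  t = 8.0000: term = 3066.686509
  t = 9.0000: term = 3612.967140
  t = 10.0000: term = 58213.509418
Convexity = (1/P) * sum = 73224.077469 / 1117.205474 = 65.542176

Answer: Convexity = 65.5422


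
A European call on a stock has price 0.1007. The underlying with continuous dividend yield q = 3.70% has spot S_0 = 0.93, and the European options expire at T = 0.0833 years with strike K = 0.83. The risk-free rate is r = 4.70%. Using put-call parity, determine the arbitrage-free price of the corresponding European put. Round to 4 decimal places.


Put-call parity: C - P = S_0 * exp(-qT) - K * exp(-rT).
S_0 * exp(-qT) = 0.9300 * 0.99692264 = 0.92713806
K * exp(-rT) = 0.8300 * 0.99609255 = 0.82675682
P = C - S*exp(-qT) + K*exp(-rT)
P = 0.1007 - 0.92713806 + 0.82675682 = 0.0003

Answer: Put price = 0.0003


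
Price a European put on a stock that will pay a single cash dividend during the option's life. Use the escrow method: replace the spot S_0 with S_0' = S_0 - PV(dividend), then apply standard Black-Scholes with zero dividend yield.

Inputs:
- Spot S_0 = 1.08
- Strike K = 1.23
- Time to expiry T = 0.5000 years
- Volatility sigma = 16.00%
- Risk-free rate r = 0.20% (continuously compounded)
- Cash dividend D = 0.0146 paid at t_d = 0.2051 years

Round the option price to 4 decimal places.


Answer: Price = 0.1698

Derivation:
PV(D) = D * exp(-r * t_d) = 0.0146 * 0.99958988 = 0.01459401
S_0' = S_0 - PV(D) = 1.0800 - 0.01459401 = 1.06540599
d1 = (ln(S_0'/K) + (r + sigma^2/2)*T) / (sigma*sqrt(T)) = -1.20436401
d2 = d1 - sigma*sqrt(T) = -1.31750110
exp(-rT) = 0.99900050
N(-d1) = 0.88577554; N(-d2) = 0.90616464
P = K * exp(-rT) * N(-d2) - S_0' * N(-d1) = 1.2300 * 0.99900050 * 0.90616464 - 1.06540599 * 0.88577554 = 0.1698


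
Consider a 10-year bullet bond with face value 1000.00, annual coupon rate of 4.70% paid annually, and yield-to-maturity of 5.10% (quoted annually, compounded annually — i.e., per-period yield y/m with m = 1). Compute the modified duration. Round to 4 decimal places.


Answer: Modified duration = 7.7744

Derivation:
Coupon per period c = face * coupon_rate / m = 47.000000
Periods per year m = 1; per-period yield y/m = 0.051000
Number of cashflows N = 10
Cashflows (t years, CF_t, discount factor 1/(1+y/m)^(m*t), PV):
  t = 1.0000: CF_t = 47.000000, DF = 0.951475, PV = 44.719315
  t = 2.0000: CF_t = 47.000000, DF = 0.905304, PV = 42.549301
  t = 3.0000: CF_t = 47.000000, DF = 0.861374, PV = 40.484587
  t = 4.0000: CF_t = 47.000000, DF = 0.819576, PV = 38.520063
  t = 5.0000: CF_t = 47.000000, DF = 0.779806, PV = 36.650869
  t = 6.0000: CF_t = 47.000000, DF = 0.741965, PV = 34.872378
  t = 7.0000: CF_t = 47.000000, DF = 0.705961, PV = 33.180188
  t = 8.0000: CF_t = 47.000000, DF = 0.671705, PV = 31.570113
  t = 9.0000: CF_t = 47.000000, DF = 0.639110, PV = 30.038166
  t = 10.0000: CF_t = 1047.000000, DF = 0.608097, PV = 636.677528
Price P = sum_t PV_t = 969.262507
First compute Macaulay numerator sum_t t * PV_t:
  t * PV_t at t = 1.0000: 44.719315
  t * PV_t at t = 2.0000: 85.098601
  t * PV_t at t = 3.0000: 121.453760
  t * PV_t at t = 4.0000: 154.080254
  t * PV_t at t = 5.0000: 183.254346
  t * PV_t at t = 6.0000: 209.234267
  t * PV_t at t = 7.0000: 232.261318
  t * PV_t at t = 8.0000: 252.560900
  t * PV_t at t = 9.0000: 270.343494
  t * PV_t at t = 10.0000: 6366.775280
Macaulay duration D = 7919.781535 / 969.262507 = 8.170936
Modified duration = D / (1 + y/m) = 8.170936 / (1 + 0.051000) = 7.774439


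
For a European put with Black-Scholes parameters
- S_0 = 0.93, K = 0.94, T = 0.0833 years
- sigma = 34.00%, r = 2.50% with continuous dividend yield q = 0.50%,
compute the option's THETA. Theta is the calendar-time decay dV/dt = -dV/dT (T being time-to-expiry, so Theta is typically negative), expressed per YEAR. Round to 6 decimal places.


Answer: Theta = -0.207604

Derivation:
d1 = -0.0429486682; d2 = -0.1410785821
phi(d1) = 0.3985745079; exp(-qT) = 0.9995835867; exp(-rT) = 0.9979196669
Theta = -S*exp(-qT)*phi(d1)*sigma/(2*sqrt(T)) + r*K*exp(-rT)*N(-d2) - q*S*exp(-qT)*N(-d1)
N(-d1) = 0.5171287736; N(-d2) = 0.5560960683; sqrt(T) = 0.2886173938
Term 1 = -0.9300 * 0.9995835867 * 0.3985745079 * 0.3400 / (2 * 0.2886173938) = -0.2182418348
Term 2 = 0.0250 * 0.9400 * 0.9979196669 * 0.5560960683 = 0.0130410713
Term 3 = -0.0050 * 0.9300 * 0.9995835867 * 0.5171287736 = -0.0024036475
Theta = -0.2182418348 + (0.0130410713) + (-0.0024036475) = -0.207604


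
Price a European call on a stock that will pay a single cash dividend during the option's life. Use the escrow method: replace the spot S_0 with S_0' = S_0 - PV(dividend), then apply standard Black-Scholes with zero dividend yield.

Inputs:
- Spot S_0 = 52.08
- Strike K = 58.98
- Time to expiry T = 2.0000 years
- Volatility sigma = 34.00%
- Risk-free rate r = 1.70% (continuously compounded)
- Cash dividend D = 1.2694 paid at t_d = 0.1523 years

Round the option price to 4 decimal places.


Answer: Price = 7.4312

Derivation:
PV(D) = D * exp(-r * t_d) = 1.2694 * 0.99741425 = 1.26611765
S_0' = S_0 - PV(D) = 52.0800 - 1.26611765 = 50.81388235
d1 = (ln(S_0'/K) + (r + sigma^2/2)*T) / (sigma*sqrt(T)) = 0.00118792
d2 = d1 - sigma*sqrt(T) = -0.47964470
exp(-rT) = 0.96657150
N(d1) = 0.50047391; N(d2) = 0.31574003
C = S_0' * N(d1) - K * exp(-rT) * N(d2) = 50.81388235 * 0.50047391 - 58.9800 * 0.96657150 * 0.31574003 = 7.4312


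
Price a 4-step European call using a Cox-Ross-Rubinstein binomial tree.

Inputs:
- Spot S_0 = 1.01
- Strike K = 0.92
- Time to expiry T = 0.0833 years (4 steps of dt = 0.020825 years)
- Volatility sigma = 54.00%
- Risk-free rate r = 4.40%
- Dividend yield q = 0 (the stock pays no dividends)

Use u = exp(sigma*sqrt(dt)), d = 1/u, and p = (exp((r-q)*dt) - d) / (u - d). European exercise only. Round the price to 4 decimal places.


Answer: Price = V(0,0) = 0.1205

Derivation:
dt = T/N = 0.020825
u = exp(sigma*sqrt(dt)) = 1.081043; d = 1/u = 0.925032
p = (exp((r-q)*dt) - d) / (u - d) = 0.486404
Discount per step: exp(-r*dt) = 0.999084
Stock lattice S(k, i) with i counting down-moves:
  k=0: S(0,0) = 1.0100
  k=1: S(1,0) = 1.0919; S(1,1) = 0.9343
  k=2: S(2,0) = 1.1803; S(2,1) = 1.0100; S(2,2) = 0.8642
  k=3: S(3,0) = 1.2760; S(3,1) = 1.0919; S(3,2) = 0.9343; S(3,3) = 0.7995
  k=4: S(4,0) = 1.3794; S(4,1) = 1.1803; S(4,2) = 1.0100; S(4,3) = 0.8642; S(4,4) = 0.7395
Terminal payoffs V(N, i) = max(S_T - K, 0):
  V(4,0) = 0.459412; V(4,1) = 0.260341; V(4,2) = 0.090000; V(4,3) = 0.000000; V(4,4) = 0.000000
Backward induction: V(k, i) = exp(-r*dt) * [p * V(k+1, i) + (1-p) * V(k+1, i+1)].
  V(3,0) = exp(-r*dt) * [p*0.459412 + (1-p)*0.260341] = 0.356843
  V(3,1) = exp(-r*dt) * [p*0.260341 + (1-p)*0.090000] = 0.172696
  V(3,2) = exp(-r*dt) * [p*0.090000 + (1-p)*0.000000] = 0.043736
  V(3,3) = exp(-r*dt) * [p*0.000000 + (1-p)*0.000000] = 0.000000
  V(2,0) = exp(-r*dt) * [p*0.356843 + (1-p)*0.172696] = 0.262026
  V(2,1) = exp(-r*dt) * [p*0.172696 + (1-p)*0.043736] = 0.106366
  V(2,2) = exp(-r*dt) * [p*0.043736 + (1-p)*0.000000] = 0.021254
  V(1,0) = exp(-r*dt) * [p*0.262026 + (1-p)*0.106366] = 0.181913
  V(1,1) = exp(-r*dt) * [p*0.106366 + (1-p)*0.021254] = 0.062595
  V(0,0) = exp(-r*dt) * [p*0.181913 + (1-p)*0.062595] = 0.120521


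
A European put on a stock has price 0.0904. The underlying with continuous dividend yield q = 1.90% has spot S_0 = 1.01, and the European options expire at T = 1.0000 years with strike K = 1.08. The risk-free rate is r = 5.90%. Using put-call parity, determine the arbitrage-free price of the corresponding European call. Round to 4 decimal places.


Put-call parity: C - P = S_0 * exp(-qT) - K * exp(-rT).
S_0 * exp(-qT) = 1.0100 * 0.98117936 = 0.99099116
K * exp(-rT) = 1.0800 * 0.94270677 = 1.01812331
C = P + S*exp(-qT) - K*exp(-rT)
C = 0.0904 + 0.99099116 - 1.01812331 = 0.0633

Answer: Call price = 0.0633


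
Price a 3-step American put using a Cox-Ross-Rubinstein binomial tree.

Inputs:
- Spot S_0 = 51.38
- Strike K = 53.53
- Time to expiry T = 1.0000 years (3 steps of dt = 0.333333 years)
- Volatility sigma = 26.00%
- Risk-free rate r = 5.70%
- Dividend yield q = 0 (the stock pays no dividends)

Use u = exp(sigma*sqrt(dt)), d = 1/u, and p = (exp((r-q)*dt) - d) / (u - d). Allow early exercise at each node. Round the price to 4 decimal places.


dt = T/N = 0.333333
u = exp(sigma*sqrt(dt)) = 1.161963; d = 1/u = 0.860612
p = (exp((r-q)*dt) - d) / (u - d) = 0.526195
Discount per step: exp(-r*dt) = 0.981179
Stock lattice S(k, i) with i counting down-moves:
  k=0: S(0,0) = 51.3800
  k=1: S(1,0) = 59.7017; S(1,1) = 44.2183
  k=2: S(2,0) = 69.3712; S(2,1) = 51.3800; S(2,2) = 38.0548
  k=3: S(3,0) = 80.6067; S(3,1) = 59.7017; S(3,2) = 44.2183; S(3,3) = 32.7504
Terminal payoffs V(N, i) = max(K - S_T, 0):
  V(3,0) = 0.000000; V(3,1) = 0.000000; V(3,2) = 9.311736; V(3,3) = 20.779580
Backward induction: V(k, i) = exp(-r*dt) * [p * V(k+1, i) + (1-p) * V(k+1, i+1)]; then take max(V_cont, immediate exercise) for American.
  V(2,0) = exp(-r*dt) * [p*0.000000 + (1-p)*0.000000] = 0.000000; exercise = 0.000000; V(2,0) = max -> 0.000000
  V(2,1) = exp(-r*dt) * [p*0.000000 + (1-p)*9.311736] = 4.328914; exercise = 2.150000; V(2,1) = max -> 4.328914
  V(2,2) = exp(-r*dt) * [p*9.311736 + (1-p)*20.779580] = 14.467746; exercise = 15.475214; V(2,2) = max -> 15.475214
  V(1,0) = exp(-r*dt) * [p*0.000000 + (1-p)*4.328914] = 2.012460; exercise = 0.000000; V(1,0) = max -> 2.012460
  V(1,1) = exp(-r*dt) * [p*4.328914 + (1-p)*15.475214] = 9.429221; exercise = 9.311736; V(1,1) = max -> 9.429221
  V(0,0) = exp(-r*dt) * [p*2.012460 + (1-p)*9.429221] = 5.422547; exercise = 2.150000; V(0,0) = max -> 5.422547

Answer: Price = V(0,0) = 5.4225
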